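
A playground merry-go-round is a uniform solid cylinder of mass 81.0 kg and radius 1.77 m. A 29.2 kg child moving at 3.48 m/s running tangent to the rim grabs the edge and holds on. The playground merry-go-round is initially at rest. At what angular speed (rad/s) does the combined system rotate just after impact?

The axle reaction passes through the axle and exerts no torque about it; angular momentum about the axle is conserved through the impact.
I_p = ½(81.0)(1.77)² = 126.9 kg·m². Taking the sense of the child's angular momentum as positive, L_{child} = m v R = (29.2)(3.48)(1.77) = 179.9 kg·m²/s.
L_i = 0 + 179.9 = 179.9 kg·m²/s.
After sticking, I_f = I_p + m R² = 126.9 + (29.2)(1.77)² = 218.4 kg·m².
ω_f = L_i / I_f = 179.9 / 218.4 = 0.8237 rad/s.

|ω_f| ≈ 0.824 rad/s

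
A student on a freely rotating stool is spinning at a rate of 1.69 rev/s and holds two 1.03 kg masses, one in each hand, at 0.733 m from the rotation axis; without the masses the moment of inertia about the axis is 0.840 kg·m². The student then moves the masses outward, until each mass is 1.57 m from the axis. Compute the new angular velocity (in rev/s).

ω₂ ≈ 0.556 rev/s

With no external torque about the axis, L is conserved: I₁ω₁ = I₂ω₂.
I₁ = 0.840 + 2(1.03)(0.733)² = 1.947 kg·m²; I₂ = 0.840 + 2(1.03)(1.57)² = 5.918 kg·m².
ω₂ = I₁ω₁ / I₂ = (1.947)(1.69 rev/s) / (5.918) = 0.5560 rev/s.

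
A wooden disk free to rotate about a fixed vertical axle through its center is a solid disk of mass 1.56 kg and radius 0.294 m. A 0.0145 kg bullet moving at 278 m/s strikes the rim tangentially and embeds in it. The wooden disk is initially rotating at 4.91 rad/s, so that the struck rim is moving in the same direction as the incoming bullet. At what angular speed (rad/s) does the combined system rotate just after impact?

The axle reaction passes through the axle and exerts no torque about it; angular momentum about the axle is conserved through the impact.
I_p = ½(1.56)(0.294)² = 0.06742 kg·m². Taking the sense of the bullet's angular momentum as positive, L_{bullet} = m v R = (0.0145)(278)(0.294) = 1.185 kg·m²/s.
L_i = +I_p ω_p + m v R = +(0.06742)(4.91) + 1.185 = 1.516 kg·m²/s.
After sticking, I_f = I_p + m R² = 0.06742 + (0.0145)(0.294)² = 0.06867 kg·m².
ω_f = L_i / I_f = 1.516 / 0.06867 = 22.08 rad/s.

|ω_f| ≈ 22.1 rad/s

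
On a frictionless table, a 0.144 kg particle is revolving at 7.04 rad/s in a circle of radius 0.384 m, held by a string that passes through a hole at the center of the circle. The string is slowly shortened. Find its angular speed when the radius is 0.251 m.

No torque about the axis ⇒ m r₁² ω₁ = m r₂² ω₂.
ω₂ = ω₁ (r₁/r₂)² = (7.04)(0.384/0.251)² = 16.48 rad/s.

ω₂ ≈ 16.5 rad/s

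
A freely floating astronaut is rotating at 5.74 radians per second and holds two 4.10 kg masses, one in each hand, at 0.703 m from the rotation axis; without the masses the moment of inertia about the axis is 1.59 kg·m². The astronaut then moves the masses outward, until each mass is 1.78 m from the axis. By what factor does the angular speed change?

No external torque acts about the spin axis, so angular momentum is conserved.
I₁ = 1.59 + 2(4.10)(0.703)² = 5.643 kg·m²; I₂ = 1.59 + 2(4.10)(1.78)² = 27.57 kg·m².
ω₂/ω₁ = I₁/I₂ = 5.643 / 27.57 = 0.2047.

ω₂/ω₁ ≈ 0.205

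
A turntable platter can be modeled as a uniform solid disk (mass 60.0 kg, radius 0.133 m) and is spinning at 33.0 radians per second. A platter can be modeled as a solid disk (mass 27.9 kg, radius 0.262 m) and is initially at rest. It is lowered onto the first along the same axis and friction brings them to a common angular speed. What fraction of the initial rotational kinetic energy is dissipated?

No external torque acts about the common axis, so total angular momentum is conserved.
Moments of inertia: I_A = ½(60.0)(0.133)² = 0.5307 kg·m²; I_B = ½(27.9)(0.262)² = 0.9576 kg·m².
Taking A's sense as positive: L = (0.5307)(33.0) = 17.51 kg·m²·rad/s.
Combined I = 0.5307 + 0.9576 = 1.488 kg·m².
ω_f = L / I = 17.51 / 1.488 = 11.77 rad/s.
KE_i = ½ΣIω² = 288.9 J; KE_f = ½(1.488)(11.77)² = 103.0 J.
Fraction dissipated = (KE_i − KE_f)/KE_i = 0.6434.

fraction ≈ 0.643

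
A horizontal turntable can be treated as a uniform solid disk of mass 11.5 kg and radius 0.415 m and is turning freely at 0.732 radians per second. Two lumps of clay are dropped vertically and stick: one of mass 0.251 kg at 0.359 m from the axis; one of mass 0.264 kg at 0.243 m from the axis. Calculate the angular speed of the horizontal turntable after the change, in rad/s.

ω_f ≈ 0.698 rad/s

The added mass arrives with no angular momentum about the axis, and any external torque about the axis is negligible, so the system's angular momentum is conserved.
I_p = ½(11.5)(0.415)² = 0.9903 kg·m².
Added inertia Σmr² = (0.251)(0.359)² + (0.264)(0.243)² = 0.04794 kg·m²; I_f = 0.9903 + 0.04794 = 1.038 kg·m².
ω_f = I_p ω_i / I_f = (0.9903)(0.732) / 1.038 = 0.6982 rad/s.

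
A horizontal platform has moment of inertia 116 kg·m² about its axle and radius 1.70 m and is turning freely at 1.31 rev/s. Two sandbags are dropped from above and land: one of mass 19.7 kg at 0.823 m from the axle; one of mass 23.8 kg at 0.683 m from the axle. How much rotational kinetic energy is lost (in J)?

No external torque acts about the axle; L_before = L_after.
Added inertia Σmr² = (19.7)(0.823)² + (23.8)(0.683)² = 24.45 kg·m²; I_f = 116.0 + 24.45 = 140.4 kg·m².
ω_f = I_p ω_i / I_f = (116.0)(1.31) / 140.4 = 1.082 rev/s.
KE_i = ½(116.0)(8.231 rad/s)² = 3929 J; KE_f = ½(140.4)(6.798)² = 3245 J.

energy lost ≈ 684 J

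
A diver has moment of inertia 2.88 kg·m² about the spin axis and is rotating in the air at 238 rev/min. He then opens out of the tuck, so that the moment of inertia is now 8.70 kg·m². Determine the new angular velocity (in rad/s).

ω₂ ≈ 8.25 rad/s

No external torque acts about the spin axis, so angular momentum is conserved.
ω₂ = I₁ω₁ / I₂ = (2.880)(238 rpm) / (8.700) = 78.79 rpm = 8.250 rad/s.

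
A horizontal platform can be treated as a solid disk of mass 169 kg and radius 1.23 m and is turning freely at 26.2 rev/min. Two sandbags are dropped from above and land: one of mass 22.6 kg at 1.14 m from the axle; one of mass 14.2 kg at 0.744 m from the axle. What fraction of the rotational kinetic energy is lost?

fraction ≈ 0.226

The added mass arrives with no angular momentum about the axle, and any external torque about the axle is negligible, so the system's angular momentum is conserved.
I_p = ½(169)(1.23)² = 127.8 kg·m².
Added inertia Σmr² = (22.6)(1.14)² + (14.2)(0.744)² = 37.23 kg·m²; I_f = 127.8 + 37.23 = 165.1 kg·m².
ω_f = I_p ω_i / I_f = (127.8)(26.2) / 165.1 = 20.29 rpm.
KE_i = ½(127.8)(2.744 rad/s)² = 481.2 J; KE_f = ½(165.1)(2.125)² = 372.6 J.
Fraction lost = 0.2255.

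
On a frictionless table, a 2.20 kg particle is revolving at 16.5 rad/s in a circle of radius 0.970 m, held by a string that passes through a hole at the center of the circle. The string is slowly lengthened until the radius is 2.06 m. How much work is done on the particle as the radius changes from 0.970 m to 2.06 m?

W ≈ -219 J

The constraining force is radial, so m r² ω about the center is conserved.
ω₂ = ω₁ (r₁/r₂)² = (16.5)(0.970/2.06)² = 3.658 rad/s.
W = ΔKE = ½m(v₂² − v₁²) = -219.3 J.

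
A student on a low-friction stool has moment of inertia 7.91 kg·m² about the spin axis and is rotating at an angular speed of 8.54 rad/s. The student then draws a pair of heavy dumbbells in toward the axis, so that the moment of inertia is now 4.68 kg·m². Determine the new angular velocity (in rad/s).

ω₂ ≈ 14.4 rad/s

With no external torque about the axis, L is conserved: I₁ω₁ = I₂ω₂.
ω₂ = I₁ω₁ / I₂ = (7.910)(8.54 rad/s) / (4.680) = 14.43 rad/s.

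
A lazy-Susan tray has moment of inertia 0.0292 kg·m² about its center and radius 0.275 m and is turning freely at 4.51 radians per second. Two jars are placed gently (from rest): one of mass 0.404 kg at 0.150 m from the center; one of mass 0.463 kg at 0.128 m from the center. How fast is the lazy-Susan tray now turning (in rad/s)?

The added mass arrives with no angular momentum about the center, and any external torque about the center is negligible, so the system's angular momentum is conserved.
Added inertia Σmr² = (0.404)(0.150)² + (0.463)(0.128)² = 0.01668 kg·m²; I_f = 0.02920 + 0.01668 = 0.04588 kg·m².
ω_f = I_p ω_i / I_f = (0.02920)(4.51) / 0.04588 = 2.871 rad/s.

ω_f ≈ 2.87 rad/s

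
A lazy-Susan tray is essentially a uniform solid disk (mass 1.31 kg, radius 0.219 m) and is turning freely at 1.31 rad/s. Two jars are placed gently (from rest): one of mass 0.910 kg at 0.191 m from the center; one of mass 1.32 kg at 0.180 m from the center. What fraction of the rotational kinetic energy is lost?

The added mass arrives with no angular momentum about the center, and any external torque about the center is negligible, so the system's angular momentum is conserved.
I_p = ½(1.31)(0.219)² = 0.03141 kg·m².
Added inertia Σmr² = (0.910)(0.191)² + (1.32)(0.180)² = 0.07597 kg·m²; I_f = 0.03141 + 0.07597 = 0.1074 kg·m².
ω_f = I_p ω_i / I_f = (0.03141)(1.31) / 0.1074 = 0.3832 rad/s.
KE_i = ½(0.03141)(1.310 rad/s)² = 0.02696 J; KE_f = ½(0.1074)(0.3832)² = 0.007886 J.
Fraction lost = 0.7074.

fraction ≈ 0.707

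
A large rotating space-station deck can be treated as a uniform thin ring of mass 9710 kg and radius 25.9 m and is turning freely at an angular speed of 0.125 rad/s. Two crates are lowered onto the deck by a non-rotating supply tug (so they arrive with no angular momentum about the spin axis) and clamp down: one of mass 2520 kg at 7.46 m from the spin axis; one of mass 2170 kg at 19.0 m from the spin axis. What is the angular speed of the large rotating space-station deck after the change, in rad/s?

No external torque acts about the spin axis; L_before = L_after.
I_p = (9710)(25.9)² = 6.514e+06 kg·m².
Added inertia Σmr² = (2520)(7.46)² + (2170)(19.0)² = 9.236e+05 kg·m²; I_f = 6.514e+06 + 9.236e+05 = 7.437e+06 kg·m².
ω_f = I_p ω_i / I_f = (6.514e+06)(0.125) / 7.437e+06 = 0.1095 rad/s.

ω_f ≈ 0.109 rad/s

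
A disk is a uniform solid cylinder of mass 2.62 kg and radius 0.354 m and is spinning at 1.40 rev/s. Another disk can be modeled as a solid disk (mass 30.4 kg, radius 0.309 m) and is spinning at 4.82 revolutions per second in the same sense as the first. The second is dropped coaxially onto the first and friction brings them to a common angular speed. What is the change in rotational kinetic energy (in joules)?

ΔKE ≈ -34.1 J

The coupling torques are internal; angular momentum about the shared axis is conserved.
Moments of inertia: I_A = ½(2.62)(0.354)² = 0.1642 kg·m²; I_B = ½(30.4)(0.309)² = 1.451 kg·m².
Taking A's sense as positive: L = (0.1642)(1.40) + (1.451)(4.82) = 7.225 kg·m²·rev/s.
Combined I = 0.1642 + 1.451 = 1.615 kg·m².
ω_f = L / I = 7.225 / 1.615 = 4.472 rev/s.
KE_i = ½ΣIω² = 671.9 J; KE_f = ½(1.615)(28.10)² = 637.9 J.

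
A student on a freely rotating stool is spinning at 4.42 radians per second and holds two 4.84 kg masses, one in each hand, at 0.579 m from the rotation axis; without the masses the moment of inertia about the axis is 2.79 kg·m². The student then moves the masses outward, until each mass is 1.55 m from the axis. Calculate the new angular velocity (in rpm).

Angular momentum about the spin axis is conserved since the torque about it is zero.
I₁ = 2.79 + 2(4.84)(0.579)² = 6.035 kg·m²; I₂ = 2.79 + 2(4.84)(1.55)² = 26.05 kg·m².
ω₂ = I₁ω₁ / I₂ = (6.035)(4.42 rad/s) / (26.05) = 1.024 rad/s = 9.780 rpm.

ω₂ ≈ 9.78 rpm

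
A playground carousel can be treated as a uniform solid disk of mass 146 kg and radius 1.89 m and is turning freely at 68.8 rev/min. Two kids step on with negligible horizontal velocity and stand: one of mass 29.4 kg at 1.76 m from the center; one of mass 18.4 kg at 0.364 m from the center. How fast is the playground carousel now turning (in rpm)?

The added mass arrives with no angular momentum about the center, and any external torque about the center is negligible, so the system's angular momentum is conserved.
I_p = ½(146)(1.89)² = 260.8 kg·m².
Added inertia Σmr² = (29.4)(1.76)² + (18.4)(0.364)² = 93.51 kg·m²; I_f = 260.8 + 93.51 = 354.3 kg·m².
ω_f = I_p ω_i / I_f = (260.8)(68.8) / 354.3 = 50.64 rpm.

ω_f ≈ 50.6 rpm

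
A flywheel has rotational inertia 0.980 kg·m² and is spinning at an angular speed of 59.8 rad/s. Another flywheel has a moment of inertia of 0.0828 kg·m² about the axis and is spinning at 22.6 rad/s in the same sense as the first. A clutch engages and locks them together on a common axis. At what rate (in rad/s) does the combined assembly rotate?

|ω_f| ≈ 56.9 rad/s

The coupling torques are internal; angular momentum about the shared axis is conserved.
Taking A's sense as positive: L = (0.9800)(59.8) + (0.08280)(22.6) = 60.48 kg·m²·rad/s.
Combined I = 0.9800 + 0.08280 = 1.063 kg·m².
ω_f = L / I = 60.48 / 1.063 = 56.90 rad/s.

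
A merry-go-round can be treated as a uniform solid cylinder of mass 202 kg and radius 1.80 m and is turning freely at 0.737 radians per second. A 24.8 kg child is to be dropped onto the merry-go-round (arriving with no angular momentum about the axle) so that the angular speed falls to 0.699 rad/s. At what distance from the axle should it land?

The added mass arrives with no angular momentum about the axle, and any external torque about the axle is negligible, so the system's angular momentum is conserved.
I_p = ½(202)(1.80)² = 327.2 kg·m².
I_p ω_i = (I_p + m r²) ω_f ⇒ m r² = I_p(ω_i/ω_f − 1) = 327.2(0.737/0.699 − 1) = 17.79 kg·m².
r = √(17.79/24.8) = 0.8470 m.

r ≈ 0.847 m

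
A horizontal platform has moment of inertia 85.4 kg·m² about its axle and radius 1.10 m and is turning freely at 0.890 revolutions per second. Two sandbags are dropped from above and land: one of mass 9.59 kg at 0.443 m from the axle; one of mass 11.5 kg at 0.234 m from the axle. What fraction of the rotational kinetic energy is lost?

fraction ≈ 0.0286

The added mass arrives with no angular momentum about the axle, and any external torque about the axle is negligible, so the system's angular momentum is conserved.
Added inertia Σmr² = (9.59)(0.443)² + (11.5)(0.234)² = 2.512 kg·m²; I_f = 85.40 + 2.512 = 87.91 kg·m².
ω_f = I_p ω_i / I_f = (85.40)(0.890) / 87.91 = 0.8646 rev/s.
KE_i = ½(85.40)(5.592 rad/s)² = 1335 J; KE_f = ½(87.91)(5.432)² = 1297 J.
Fraction lost = 0.02857.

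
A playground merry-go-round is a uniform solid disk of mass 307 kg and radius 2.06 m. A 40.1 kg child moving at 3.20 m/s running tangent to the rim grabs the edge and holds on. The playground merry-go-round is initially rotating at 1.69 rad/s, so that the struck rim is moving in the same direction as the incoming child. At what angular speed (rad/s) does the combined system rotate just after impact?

About the axle the impulsive forces during the collision are internal, so angular momentum about that axis is conserved.
I_p = ½(307)(2.06)² = 651.4 kg·m². Taking the sense of the child's angular momentum as positive, L_{child} = m v R = (40.1)(3.20)(2.06) = 264.3 kg·m²/s.
L_i = +I_p ω_p + m v R = +(651.4)(1.69) + 264.3 = 1365 kg·m²/s.
After sticking, I_f = I_p + m R² = 651.4 + (40.1)(2.06)² = 821.6 kg·m².
ω_f = L_i / I_f = 1365 / 821.6 = 1.662 rad/s.

|ω_f| ≈ 1.66 rad/s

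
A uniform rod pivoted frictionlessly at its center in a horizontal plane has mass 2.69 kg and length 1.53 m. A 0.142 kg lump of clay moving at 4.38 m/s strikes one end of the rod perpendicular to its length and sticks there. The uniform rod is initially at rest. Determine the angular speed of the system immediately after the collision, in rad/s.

|ω_f| ≈ 0.783 rad/s

About the pivot the impulsive forces during the collision are internal, so angular momentum about that axis is conserved.
I_p = (1/12)(2.69)(1.53)² = 0.5248 kg·m². Taking the sense of the lump of clay's angular momentum as positive, L_{lump} = m v R = (0.142)(4.38)(1.53/2) = 0.4758 kg·m²/s.
L_i = 0 + 0.4758 = 0.4758 kg·m²/s.
After sticking, I_f = I_p + m R² = 0.5248 + (0.142)(1.53/2)² = 0.6079 kg·m².
ω_f = L_i / I_f = 0.4758 / 0.6079 = 0.7828 rad/s.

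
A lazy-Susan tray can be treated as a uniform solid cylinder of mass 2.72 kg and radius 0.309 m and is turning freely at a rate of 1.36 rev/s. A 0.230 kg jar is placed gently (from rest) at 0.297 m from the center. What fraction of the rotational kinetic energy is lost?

fraction ≈ 0.135

No external torque acts about the center; L_before = L_after.
I_p = ½(2.72)(0.309)² = 0.1299 kg·m².
Added inertia Σmr² = (0.230)(0.297)² = 0.02029 kg·m²; I_f = 0.1299 + 0.02029 = 0.1501 kg·m².
ω_f = I_p ω_i / I_f = (0.1299)(1.36) / 0.1501 = 1.176 rev/s.
KE_i = ½(0.1299)(8.545 rad/s)² = 4.741 J; KE_f = ½(0.1501)(7.390)² = 4.100 J.
Fraction lost = 0.1351.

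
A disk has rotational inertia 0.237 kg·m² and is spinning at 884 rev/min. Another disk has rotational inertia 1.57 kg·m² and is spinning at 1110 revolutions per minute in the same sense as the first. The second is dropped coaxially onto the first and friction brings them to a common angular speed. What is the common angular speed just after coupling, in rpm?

|ω_f| ≈ 1080 rpm

The coupling torques are internal; angular momentum about the shared axis is conserved.
Taking A's sense as positive: L = (0.2370)(884) + (1.570)(1110) = 1952 kg·m²·rpm.
Combined I = 0.2370 + 1.570 = 1.807 kg·m².
ω_f = L / I = 1952 / 1.807 = 1080 rpm.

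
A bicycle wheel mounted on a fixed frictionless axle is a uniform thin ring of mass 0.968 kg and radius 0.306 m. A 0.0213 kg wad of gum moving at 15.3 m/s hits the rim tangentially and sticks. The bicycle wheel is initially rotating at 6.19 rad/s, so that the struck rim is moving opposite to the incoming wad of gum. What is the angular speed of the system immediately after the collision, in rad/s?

The axle reaction passes through the axle and exerts no torque about it; angular momentum about the axle is conserved through the impact.
I_p = (0.968)(0.306)² = 0.09064 kg·m². Taking the sense of the wad of gum's angular momentum as positive, L_{wad} = m v R = (0.0213)(15.3)(0.306) = 0.09972 kg·m²/s.
L_i = −I_p ω_p + m v R = −(0.09064)(6.19) + 0.09972 = -0.4613 kg·m²/s.
After sticking, I_f = I_p + m R² = 0.09064 + (0.0213)(0.306)² = 0.09263 kg·m².
ω_f = L_i / I_f = -0.4613 / 0.09263 = -4.980 rad/s.

|ω_f| ≈ 4.98 rad/s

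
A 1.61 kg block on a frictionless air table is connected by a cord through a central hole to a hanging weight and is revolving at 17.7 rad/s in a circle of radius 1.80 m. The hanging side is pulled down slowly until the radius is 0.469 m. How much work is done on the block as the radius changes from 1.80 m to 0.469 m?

No torque about the axis ⇒ m r₁² ω₁ = m r₂² ω₂.
ω₂ = ω₁ (r₁/r₂)² = (17.7)(1.80/0.469)² = 260.7 rad/s.
W = ΔKE = ½m(v₂² − v₁²) = 11220 J.

W ≈ 11200 J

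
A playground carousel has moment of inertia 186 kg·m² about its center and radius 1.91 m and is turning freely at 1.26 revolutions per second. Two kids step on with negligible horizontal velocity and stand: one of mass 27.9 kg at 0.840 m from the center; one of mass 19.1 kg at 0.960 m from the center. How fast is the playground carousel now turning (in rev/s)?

ω_f ≈ 1.05 rev/s

No external torque acts about the center; L_before = L_after.
Added inertia Σmr² = (27.9)(0.840)² + (19.1)(0.960)² = 37.29 kg·m²; I_f = 186.0 + 37.29 = 223.3 kg·m².
ω_f = I_p ω_i / I_f = (186.0)(1.26) / 223.3 = 1.050 rev/s.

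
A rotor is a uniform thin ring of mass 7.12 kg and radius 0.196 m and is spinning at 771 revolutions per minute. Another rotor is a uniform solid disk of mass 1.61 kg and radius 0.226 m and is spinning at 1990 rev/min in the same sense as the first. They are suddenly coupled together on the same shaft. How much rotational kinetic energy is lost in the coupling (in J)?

ΔKE lost ≈ 291 J

No external torque acts about the common axis, so total angular momentum is conserved.
Moments of inertia: I_A = (7.12)(0.196)² = 0.2735 kg·m²; I_B = ½(1.61)(0.226)² = 0.04112 kg·m².
Taking A's sense as positive: L = (0.2735)(771) + (0.04112)(1990) = 292.7 kg·m²·rpm.
Combined I = 0.2735 + 0.04112 = 0.3146 kg·m².
ω_f = L / I = 292.7 / 0.3146 = 930.3 rpm.
KE_i = ½ΣIω² = 1784 J; KE_f = ½(0.3146)(97.42)² = 1493 J.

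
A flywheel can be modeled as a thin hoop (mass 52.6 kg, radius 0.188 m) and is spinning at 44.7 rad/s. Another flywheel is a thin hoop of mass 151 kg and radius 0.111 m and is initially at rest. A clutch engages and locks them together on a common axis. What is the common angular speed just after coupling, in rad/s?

The coupling torques are internal; angular momentum about the shared axis is conserved.
Moments of inertia: I_A = (52.6)(0.188)² = 1.859 kg·m²; I_B = (151)(0.111)² = 1.860 kg·m².
Taking A's sense as positive: L = (1.859)(44.7) = 83.10 kg·m²·rad/s.
Combined I = 1.859 + 1.860 = 3.720 kg·m².
ω_f = L / I = 83.10 / 3.720 = 22.34 rad/s.

|ω_f| ≈ 22.3 rad/s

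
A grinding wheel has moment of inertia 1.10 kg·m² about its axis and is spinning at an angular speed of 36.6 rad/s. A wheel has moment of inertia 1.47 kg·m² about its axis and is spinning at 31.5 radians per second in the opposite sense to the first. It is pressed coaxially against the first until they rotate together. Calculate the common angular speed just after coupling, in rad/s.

The coupling torques are internal; angular momentum about the shared axis is conserved.
Taking A's sense as positive: L = (1.100)(36.6) − (1.470)(31.5) = -6.045 kg·m²·rad/s.
Combined I = 1.100 + 1.470 = 2.570 kg·m².
ω_f = L / I = -6.045 / 2.570 = -2.352 rad/s.

|ω_f| ≈ 2.35 rad/s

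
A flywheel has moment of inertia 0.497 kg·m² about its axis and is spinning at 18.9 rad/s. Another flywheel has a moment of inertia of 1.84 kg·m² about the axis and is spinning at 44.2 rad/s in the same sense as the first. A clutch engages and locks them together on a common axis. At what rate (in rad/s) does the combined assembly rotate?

The coupling torques are internal; angular momentum about the shared axis is conserved.
Taking A's sense as positive: L = (0.4970)(18.9) + (1.840)(44.2) = 90.72 kg·m²·rad/s.
Combined I = 0.4970 + 1.840 = 2.337 kg·m².
ω_f = L / I = 90.72 / 2.337 = 38.82 rad/s.

|ω_f| ≈ 38.8 rad/s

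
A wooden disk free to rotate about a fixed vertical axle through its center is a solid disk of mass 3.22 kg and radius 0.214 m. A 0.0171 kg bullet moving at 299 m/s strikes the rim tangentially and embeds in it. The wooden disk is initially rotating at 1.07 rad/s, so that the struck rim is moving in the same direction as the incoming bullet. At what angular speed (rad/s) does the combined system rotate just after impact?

|ω_f| ≈ 15.7 rad/s

The axle reaction passes through the axle and exerts no torque about it; angular momentum about the axle is conserved through the impact.
I_p = ½(3.22)(0.214)² = 0.07373 kg·m². Taking the sense of the bullet's angular momentum as positive, L_{bullet} = m v R = (0.0171)(299)(0.214) = 1.094 kg·m²/s.
L_i = +I_p ω_p + m v R = +(0.07373)(1.07) + 1.094 = 1.173 kg·m²/s.
After sticking, I_f = I_p + m R² = 0.07373 + (0.0171)(0.214)² = 0.07451 kg·m².
ω_f = L_i / I_f = 1.173 / 0.07451 = 15.74 rad/s.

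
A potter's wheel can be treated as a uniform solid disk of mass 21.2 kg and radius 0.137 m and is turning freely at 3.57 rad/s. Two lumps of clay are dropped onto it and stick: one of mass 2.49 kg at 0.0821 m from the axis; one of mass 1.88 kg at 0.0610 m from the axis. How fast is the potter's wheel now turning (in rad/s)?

ω_f ≈ 3.19 rad/s

No external torque acts about the axis; L_before = L_after.
I_p = ½(21.2)(0.137)² = 0.1990 kg·m².
Added inertia Σmr² = (2.49)(0.0821)² + (1.88)(0.0610)² = 0.02378 kg·m²; I_f = 0.1990 + 0.02378 = 0.2227 kg·m².
ω_f = I_p ω_i / I_f = (0.1990)(3.57) / 0.2227 = 3.189 rad/s.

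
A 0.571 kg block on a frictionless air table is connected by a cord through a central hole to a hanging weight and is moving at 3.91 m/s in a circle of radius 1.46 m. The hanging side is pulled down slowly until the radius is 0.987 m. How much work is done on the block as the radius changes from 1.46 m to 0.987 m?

W ≈ 5.19 J

The only horizontal force on the mass is along the cord (radial), so it exerts no torque about the hole and angular momentum m v r is conserved.
v₂ = v₁ r₁ / r₂ = (3.91)(1.46) / (0.987) = 5.784 m/s.
W = ΔKE = ½m(v₂² − v₁²) = 5.186 J.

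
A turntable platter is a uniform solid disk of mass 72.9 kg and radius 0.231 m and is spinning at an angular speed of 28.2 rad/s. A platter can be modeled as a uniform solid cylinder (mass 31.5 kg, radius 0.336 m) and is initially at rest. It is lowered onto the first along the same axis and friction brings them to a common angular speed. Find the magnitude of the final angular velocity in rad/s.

The coupling torques are internal; angular momentum about the shared axis is conserved.
Moments of inertia: I_A = ½(72.9)(0.231)² = 1.945 kg·m²; I_B = ½(31.5)(0.336)² = 1.778 kg·m².
Taking A's sense as positive: L = (1.945)(28.2) = 54.85 kg·m²·rad/s.
Combined I = 1.945 + 1.778 = 3.723 kg·m².
ω_f = L / I = 54.85 / 3.723 = 14.73 rad/s.

|ω_f| ≈ 14.7 rad/s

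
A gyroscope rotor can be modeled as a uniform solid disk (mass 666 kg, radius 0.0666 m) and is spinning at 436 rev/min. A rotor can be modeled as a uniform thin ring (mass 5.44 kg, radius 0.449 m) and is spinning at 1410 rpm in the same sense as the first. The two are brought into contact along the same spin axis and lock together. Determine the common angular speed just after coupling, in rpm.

|ω_f| ≈ 851 rpm

No external torque acts about the common axis, so total angular momentum is conserved.
Moments of inertia: I_A = ½(666)(0.0666)² = 1.477 kg·m²; I_B = (5.44)(0.449)² = 1.097 kg·m².
Taking A's sense as positive: L = (1.477)(436) + (1.097)(1410) = 2190 kg·m²·rpm.
Combined I = 1.477 + 1.097 = 2.574 kg·m².
ω_f = L / I = 2190 / 2.574 = 851.0 rpm.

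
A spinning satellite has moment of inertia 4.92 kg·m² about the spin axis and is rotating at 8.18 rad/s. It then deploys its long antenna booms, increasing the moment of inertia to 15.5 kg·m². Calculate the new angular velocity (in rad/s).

ω₂ ≈ 2.60 rad/s

No external torque acts about the spin axis, so angular momentum is conserved.
ω₂ = I₁ω₁ / I₂ = (4.920)(8.18 rad/s) / (15.50) = 2.596 rad/s.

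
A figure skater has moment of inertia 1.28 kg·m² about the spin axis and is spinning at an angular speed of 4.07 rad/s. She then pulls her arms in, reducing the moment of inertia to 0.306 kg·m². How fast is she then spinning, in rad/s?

ω₂ ≈ 17.0 rad/s

Angular momentum about the spin axis is conserved since the torque about it is zero.
ω₂ = I₁ω₁ / I₂ = (1.280)(4.07 rad/s) / (0.3060) = 17.02 rad/s.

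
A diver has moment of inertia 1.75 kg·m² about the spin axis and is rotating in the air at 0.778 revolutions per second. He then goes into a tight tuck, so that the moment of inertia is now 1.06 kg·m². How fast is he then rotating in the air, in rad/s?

ω₂ ≈ 8.07 rad/s

With no external torque about the axis, L is conserved: I₁ω₁ = I₂ω₂.
ω₂ = I₁ω₁ / I₂ = (1.750)(0.778 rev/s) / (1.060) = 1.284 rev/s = 8.070 rad/s.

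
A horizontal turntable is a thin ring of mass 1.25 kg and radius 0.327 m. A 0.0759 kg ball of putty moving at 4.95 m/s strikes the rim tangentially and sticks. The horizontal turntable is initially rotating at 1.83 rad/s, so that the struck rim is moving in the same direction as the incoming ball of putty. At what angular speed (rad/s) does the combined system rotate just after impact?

|ω_f| ≈ 2.59 rad/s

About the axle the impulsive forces during the collision are internal, so angular momentum about that axis is conserved.
I_p = (1.25)(0.327)² = 0.1337 kg·m². Taking the sense of the ball of putty's angular momentum as positive, L_{ball} = m v R = (0.0759)(4.95)(0.327) = 0.1229 kg·m²/s.
L_i = +I_p ω_p + m v R = +(0.1337)(1.83) + 0.1229 = 0.3675 kg·m²/s.
After sticking, I_f = I_p + m R² = 0.1337 + (0.0759)(0.327)² = 0.1418 kg·m².
ω_f = L_i / I_f = 0.3675 / 0.1418 = 2.592 rad/s.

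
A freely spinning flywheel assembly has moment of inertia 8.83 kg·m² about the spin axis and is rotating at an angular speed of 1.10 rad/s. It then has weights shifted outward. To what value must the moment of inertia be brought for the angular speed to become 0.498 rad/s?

Angular momentum about the spin axis is conserved since the torque about it is zero.
I₂ = I₁ω₁ / ω₂ = (8.83)(1.10) / (0.498) = 19.50 kg·m².

I₂ ≈ 19.5 kg·m²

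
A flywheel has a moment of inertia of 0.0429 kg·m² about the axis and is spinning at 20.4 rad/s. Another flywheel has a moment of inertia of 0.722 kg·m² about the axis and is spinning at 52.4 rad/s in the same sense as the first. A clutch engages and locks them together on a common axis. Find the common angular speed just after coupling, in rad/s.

No external torque acts about the common axis, so total angular momentum is conserved.
Taking A's sense as positive: L = (0.04290)(20.4) + (0.7220)(52.4) = 38.71 kg·m²·rad/s.
Combined I = 0.04290 + 0.7220 = 0.7649 kg·m².
ω_f = L / I = 38.71 / 0.7649 = 50.61 rad/s.

|ω_f| ≈ 50.6 rad/s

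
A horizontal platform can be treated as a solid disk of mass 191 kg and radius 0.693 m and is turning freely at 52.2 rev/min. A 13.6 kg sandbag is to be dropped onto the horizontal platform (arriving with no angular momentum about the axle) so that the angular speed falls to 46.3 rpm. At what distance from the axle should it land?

The added mass arrives with no angular momentum about the axle, and any external torque about the axle is negligible, so the system's angular momentum is conserved.
I_p = ½(191)(0.693)² = 45.86 kg·m².
I_p ω_i = (I_p + m r²) ω_f ⇒ m r² = I_p(ω_i/ω_f − 1) = 45.86(52.2/46.3 − 1) = 5.844 kg·m².
r = √(5.844/13.6) = 0.6555 m.

r ≈ 0.656 m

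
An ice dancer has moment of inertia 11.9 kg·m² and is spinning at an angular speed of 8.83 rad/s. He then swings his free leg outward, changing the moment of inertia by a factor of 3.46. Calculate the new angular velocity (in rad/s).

No external torque acts about the spin axis, so angular momentum is conserved.
I₂ = 3.46 × 11.9 = 41.17 kg·m².
ω₂ = I₁ω₁ / I₂ = (11.90)(8.83 rad/s) / (41.17) = 2.552 rad/s.

ω₂ ≈ 2.55 rad/s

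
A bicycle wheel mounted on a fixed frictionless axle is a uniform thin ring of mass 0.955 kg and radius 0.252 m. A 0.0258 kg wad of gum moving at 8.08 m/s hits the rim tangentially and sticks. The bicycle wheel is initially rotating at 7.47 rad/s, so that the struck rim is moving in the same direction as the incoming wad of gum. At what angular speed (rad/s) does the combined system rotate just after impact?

About the axle the impulsive forces during the collision are internal, so angular momentum about that axis is conserved.
I_p = (0.955)(0.252)² = 0.06065 kg·m². Taking the sense of the wad of gum's angular momentum as positive, L_{wad} = m v R = (0.0258)(8.08)(0.252) = 0.05253 kg·m²/s.
L_i = +I_p ω_p + m v R = +(0.06065)(7.47) + 0.05253 = 0.5056 kg·m²/s.
After sticking, I_f = I_p + m R² = 0.06065 + (0.0258)(0.252)² = 0.06228 kg·m².
ω_f = L_i / I_f = 0.5056 / 0.06228 = 8.117 rad/s.

|ω_f| ≈ 8.12 rad/s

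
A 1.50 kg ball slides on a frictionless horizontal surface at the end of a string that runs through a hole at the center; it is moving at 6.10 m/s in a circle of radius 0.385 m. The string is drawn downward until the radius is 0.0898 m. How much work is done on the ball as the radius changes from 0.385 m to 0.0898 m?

The only horizontal force on the mass is along the cord (radial), so it exerts no torque about the hole and angular momentum m v r is conserved.
v₂ = v₁ r₁ / r₂ = (6.10)(0.385) / (0.0898) = 26.15 m/s.
W = ΔKE = ½m(v₂² − v₁²) = 485.1 J.

W ≈ 485 J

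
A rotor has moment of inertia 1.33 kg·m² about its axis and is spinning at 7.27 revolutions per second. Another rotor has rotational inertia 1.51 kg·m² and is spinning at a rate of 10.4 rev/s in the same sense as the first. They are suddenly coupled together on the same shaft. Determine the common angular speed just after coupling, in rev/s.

|ω_f| ≈ 8.93 rev/s

The coupling torques are internal; angular momentum about the shared axis is conserved.
Taking A's sense as positive: L = (1.330)(7.27) + (1.510)(10.4) = 25.37 kg·m²·rev/s.
Combined I = 1.330 + 1.510 = 2.840 kg·m².
ω_f = L / I = 25.37 / 2.840 = 8.934 rev/s.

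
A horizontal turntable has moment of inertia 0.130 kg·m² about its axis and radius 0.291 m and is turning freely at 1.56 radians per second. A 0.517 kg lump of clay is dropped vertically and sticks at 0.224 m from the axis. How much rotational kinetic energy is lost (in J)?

The added mass arrives with no angular momentum about the axis, and any external torque about the axis is negligible, so the system's angular momentum is conserved.
Added inertia Σmr² = (0.517)(0.224)² = 0.02594 kg·m²; I_f = 0.1300 + 0.02594 = 0.1559 kg·m².
ω_f = I_p ω_i / I_f = (0.1300)(1.56) / 0.1559 = 1.300 rad/s.
KE_i = ½(0.1300)(1.560 rad/s)² = 0.1582 J; KE_f = ½(0.1559)(1.300)² = 0.1319 J.

energy lost ≈ 0.0263 J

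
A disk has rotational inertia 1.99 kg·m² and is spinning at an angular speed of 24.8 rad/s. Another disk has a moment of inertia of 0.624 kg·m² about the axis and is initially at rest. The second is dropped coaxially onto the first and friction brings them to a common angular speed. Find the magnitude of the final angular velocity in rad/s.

The coupling torques are internal; angular momentum about the shared axis is conserved.
Taking A's sense as positive: L = (1.990)(24.8) = 49.35 kg·m²·rad/s.
Combined I = 1.990 + 0.6240 = 2.614 kg·m².
ω_f = L / I = 49.35 / 2.614 = 18.88 rad/s.

|ω_f| ≈ 18.9 rad/s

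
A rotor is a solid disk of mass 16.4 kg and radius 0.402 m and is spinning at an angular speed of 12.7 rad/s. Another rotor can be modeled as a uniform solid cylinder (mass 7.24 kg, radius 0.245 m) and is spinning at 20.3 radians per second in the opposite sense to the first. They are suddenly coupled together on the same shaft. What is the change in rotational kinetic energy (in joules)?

ΔKE ≈ -102 J

No external torque acts about the common axis, so total angular momentum is conserved.
Moments of inertia: I_A = ½(16.4)(0.402)² = 1.325 kg·m²; I_B = ½(7.24)(0.245)² = 0.2173 kg·m².
Taking A's sense as positive: L = (1.325)(12.7) − (0.2173)(20.3) = 12.42 kg·m²·rad/s.
Combined I = 1.325 + 0.2173 = 1.542 kg·m².
ω_f = L / I = 12.42 / 1.542 = 8.051 rad/s.
KE_i = ½ΣIω² = 151.6 J; KE_f = ½(1.542)(8.051)² = 49.99 J.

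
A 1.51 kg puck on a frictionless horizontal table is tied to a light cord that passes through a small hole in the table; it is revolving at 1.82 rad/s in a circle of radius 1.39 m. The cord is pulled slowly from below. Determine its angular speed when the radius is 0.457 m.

ω₂ ≈ 16.8 rad/s

The constraining force is radial, so m r² ω about the center is conserved.
ω₂ = ω₁ (r₁/r₂)² = (1.82)(1.39/0.457)² = 16.84 rad/s.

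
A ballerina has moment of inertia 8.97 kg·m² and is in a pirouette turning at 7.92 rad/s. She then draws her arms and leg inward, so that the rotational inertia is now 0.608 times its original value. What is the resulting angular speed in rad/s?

Angular momentum about the spin axis is conserved since the torque about it is zero.
I₂ = 0.608 × 8.97 = 5.454 kg·m².
ω₂ = I₁ω₁ / I₂ = (8.970)(7.92 rad/s) / (5.454) = 13.03 rad/s.

ω₂ ≈ 13.0 rad/s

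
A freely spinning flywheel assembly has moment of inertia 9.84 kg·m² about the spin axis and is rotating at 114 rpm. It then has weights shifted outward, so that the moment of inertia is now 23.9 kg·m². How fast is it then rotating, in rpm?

Angular momentum about the spin axis is conserved since the torque about it is zero.
ω₂ = I₁ω₁ / I₂ = (9.840)(114 rpm) / (23.90) = 46.94 rpm.

ω₂ ≈ 46.9 rpm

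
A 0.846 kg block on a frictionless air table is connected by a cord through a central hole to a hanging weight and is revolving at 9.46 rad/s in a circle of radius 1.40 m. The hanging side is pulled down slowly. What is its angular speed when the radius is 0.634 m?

ω₂ ≈ 46.1 rad/s

The constraining force is radial, so m r² ω about the center is conserved.
ω₂ = ω₁ (r₁/r₂)² = (9.46)(1.40/0.634)² = 46.13 rad/s.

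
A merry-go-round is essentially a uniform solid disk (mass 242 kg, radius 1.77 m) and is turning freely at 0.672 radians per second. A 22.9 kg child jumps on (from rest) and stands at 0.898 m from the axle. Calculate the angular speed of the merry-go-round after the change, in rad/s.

ω_f ≈ 0.641 rad/s

The added mass arrives with no angular momentum about the axle, and any external torque about the axle is negligible, so the system's angular momentum is conserved.
I_p = ½(242)(1.77)² = 379.1 kg·m².
Added inertia Σmr² = (22.9)(0.898)² = 18.47 kg·m²; I_f = 379.1 + 18.47 = 397.5 kg·m².
ω_f = I_p ω_i / I_f = (379.1)(0.672) / 397.5 = 0.6408 rad/s.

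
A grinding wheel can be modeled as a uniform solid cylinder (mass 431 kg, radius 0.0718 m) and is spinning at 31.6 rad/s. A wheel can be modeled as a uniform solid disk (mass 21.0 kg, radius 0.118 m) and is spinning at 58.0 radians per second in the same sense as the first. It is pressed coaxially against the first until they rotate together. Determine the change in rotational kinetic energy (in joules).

The coupling torques are internal; angular momentum about the shared axis is conserved.
Moments of inertia: I_A = ½(431)(0.0718)² = 1.111 kg·m²; I_B = ½(21.0)(0.118)² = 0.1462 kg·m².
Taking A's sense as positive: L = (1.111)(31.6) + (0.1462)(58.0) = 43.59 kg·m²·rad/s.
Combined I = 1.111 + 0.1462 = 1.257 kg·m².
ω_f = L / I = 43.59 / 1.257 = 34.67 rad/s.
KE_i = ½ΣIω² = 800.6 J; KE_f = ½(1.257)(34.67)² = 755.6 J.

ΔKE ≈ -45.0 J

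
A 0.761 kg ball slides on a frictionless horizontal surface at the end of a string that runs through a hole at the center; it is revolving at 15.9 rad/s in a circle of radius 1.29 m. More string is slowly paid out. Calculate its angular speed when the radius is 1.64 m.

ω₂ ≈ 9.84 rad/s

No torque about the axis ⇒ m r₁² ω₁ = m r₂² ω₂.
ω₂ = ω₁ (r₁/r₂)² = (15.9)(1.29/1.64)² = 9.838 rad/s.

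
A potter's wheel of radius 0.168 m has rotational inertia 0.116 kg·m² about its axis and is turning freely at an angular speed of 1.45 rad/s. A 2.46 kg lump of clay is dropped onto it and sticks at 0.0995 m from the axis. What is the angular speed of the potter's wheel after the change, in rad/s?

ω_f ≈ 1.20 rad/s

The added mass arrives with no angular momentum about the axis, and any external torque about the axis is negligible, so the system's angular momentum is conserved.
Added inertia Σmr² = (2.46)(0.0995)² = 0.02435 kg·m²; I_f = 0.1160 + 0.02435 = 0.1404 kg·m².
ω_f = I_p ω_i / I_f = (0.1160)(1.45) / 0.1404 = 1.198 rad/s.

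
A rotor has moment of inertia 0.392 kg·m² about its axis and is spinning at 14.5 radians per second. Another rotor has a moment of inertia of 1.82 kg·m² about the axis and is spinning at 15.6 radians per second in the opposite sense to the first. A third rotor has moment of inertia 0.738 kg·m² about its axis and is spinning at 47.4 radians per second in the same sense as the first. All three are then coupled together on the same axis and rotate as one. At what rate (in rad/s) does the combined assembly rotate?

|ω_f| ≈ 4.16 rad/s

The coupling torques are internal; angular momentum about the shared axis is conserved.
Taking A's sense as positive: L = (0.3920)(14.5) − (1.820)(15.6) + (0.7380)(47.4) = 12.27 kg·m²·rad/s.
Combined I = 0.3920 + 1.820 + 0.7380 = 2.950 kg·m².
ω_f = L / I = 12.27 / 2.950 = 4.160 rad/s.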